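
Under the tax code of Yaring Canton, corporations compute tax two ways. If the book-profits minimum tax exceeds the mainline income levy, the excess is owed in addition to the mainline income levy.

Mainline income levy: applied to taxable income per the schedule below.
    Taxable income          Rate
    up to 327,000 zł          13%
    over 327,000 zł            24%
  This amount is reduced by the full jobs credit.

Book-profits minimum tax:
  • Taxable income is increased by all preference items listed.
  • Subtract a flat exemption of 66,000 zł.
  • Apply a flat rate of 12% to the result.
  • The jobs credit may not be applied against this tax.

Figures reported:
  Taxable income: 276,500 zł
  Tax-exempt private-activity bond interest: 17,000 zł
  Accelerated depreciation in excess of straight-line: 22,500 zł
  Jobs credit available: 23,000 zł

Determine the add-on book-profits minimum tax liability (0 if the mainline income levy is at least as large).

17,055 zł

Book-profits minimum tax:
  Adjusted income: 276,500 zł + 17,000 zł + 22,500 zł = 316,000 zł
  Less exemption 66,000 zł → base 250,000 zł
  250,000 zł × 12% = 30,000 zł

Mainline income levy:
  276,500 zł × 13% = 35,945 zł
  Less jobs credit 23,000 zł → 12,945 zł

Excess of book-profits minimum tax over mainline income levy: 30,000 zł − 12,945 zł = 17,055 zł.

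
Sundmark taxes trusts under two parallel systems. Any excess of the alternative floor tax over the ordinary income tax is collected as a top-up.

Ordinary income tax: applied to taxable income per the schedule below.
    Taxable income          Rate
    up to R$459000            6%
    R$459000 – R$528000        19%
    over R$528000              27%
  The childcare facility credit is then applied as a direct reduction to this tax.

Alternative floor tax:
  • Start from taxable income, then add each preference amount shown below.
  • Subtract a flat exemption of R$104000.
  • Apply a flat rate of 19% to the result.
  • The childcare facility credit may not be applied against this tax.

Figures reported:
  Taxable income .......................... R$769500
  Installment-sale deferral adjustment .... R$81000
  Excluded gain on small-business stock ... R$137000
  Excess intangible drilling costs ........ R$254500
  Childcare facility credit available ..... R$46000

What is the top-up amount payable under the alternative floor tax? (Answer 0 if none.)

R$156365

Alternative floor tax:
  Adjusted income: R$769500 + R$81000 + R$137000 + R$254500 = R$1242000
  Less exemption R$104000 → base R$1138000
  R$1138000 × 19% = R$216220

Ordinary income tax:
  R$459000 × 6% = R$27540
  R$69000 × 19% = R$13110
  R$241500 × 27% = R$65205
  → R$105855
  Less childcare facility credit R$46000 → R$59855

Excess of alternative floor tax over ordinary income tax: R$216220 − R$59855 = R$156365.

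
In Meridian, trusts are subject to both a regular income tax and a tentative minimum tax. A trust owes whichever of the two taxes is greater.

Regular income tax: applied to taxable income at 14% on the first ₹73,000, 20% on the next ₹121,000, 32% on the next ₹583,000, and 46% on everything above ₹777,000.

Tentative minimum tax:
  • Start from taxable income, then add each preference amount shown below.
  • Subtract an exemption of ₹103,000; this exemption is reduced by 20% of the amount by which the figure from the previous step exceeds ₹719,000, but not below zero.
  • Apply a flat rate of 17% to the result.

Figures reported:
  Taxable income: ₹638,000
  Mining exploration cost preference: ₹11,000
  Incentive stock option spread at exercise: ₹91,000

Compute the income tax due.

₹176,500

Tentative minimum tax:
  Adjusted income: ₹638,000 + ₹11,000 + ₹91,000 = ₹740,000
  Exemption: ₹103,000 − 20% × (₹740,000 − ₹719,000) = ₹103,000 − ₹4,200 = ₹98,800
  Base: ₹740,000 − ₹98,800 = ₹641,200
  ₹641,200 × 17% = ₹109,004

Regular income tax:
  ₹73,000 × 14% = ₹10,220
  ₹121,000 × 20% = ₹24,200
  ₹444,000 × 32% = ₹142,080
  → ₹176,500

₹176,500 > ₹109,004, so the regular income tax governs.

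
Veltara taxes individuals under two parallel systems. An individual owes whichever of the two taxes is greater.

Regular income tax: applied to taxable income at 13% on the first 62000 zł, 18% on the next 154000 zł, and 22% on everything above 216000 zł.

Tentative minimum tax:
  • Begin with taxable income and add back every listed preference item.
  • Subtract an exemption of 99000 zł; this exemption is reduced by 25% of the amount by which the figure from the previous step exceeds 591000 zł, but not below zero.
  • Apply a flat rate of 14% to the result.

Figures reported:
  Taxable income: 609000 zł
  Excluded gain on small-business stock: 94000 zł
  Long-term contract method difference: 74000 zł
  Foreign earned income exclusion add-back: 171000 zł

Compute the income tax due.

131355 zł

Regular income tax:
  62000 zł × 13% = 8060 zł
  154000 zł × 18% = 27720 zł
  393000 zł × 22% = 86460 zł
  → 122240 zł

Tentative minimum tax:
  Adjusted income: 609000 zł + 94000 zł + 74000 zł + 171000 zł = 948000 zł
  Exemption: 99000 zł − 25% × (948000 zł − 591000 zł) = 99000 zł − 89250 zł = 9750 zł
  Base: 948000 zł − 9750 zł = 938250 zł
  938250 zł × 14% = 131355 zł

131355 zł > 122240 zł, so the tentative minimum tax is the binding amount.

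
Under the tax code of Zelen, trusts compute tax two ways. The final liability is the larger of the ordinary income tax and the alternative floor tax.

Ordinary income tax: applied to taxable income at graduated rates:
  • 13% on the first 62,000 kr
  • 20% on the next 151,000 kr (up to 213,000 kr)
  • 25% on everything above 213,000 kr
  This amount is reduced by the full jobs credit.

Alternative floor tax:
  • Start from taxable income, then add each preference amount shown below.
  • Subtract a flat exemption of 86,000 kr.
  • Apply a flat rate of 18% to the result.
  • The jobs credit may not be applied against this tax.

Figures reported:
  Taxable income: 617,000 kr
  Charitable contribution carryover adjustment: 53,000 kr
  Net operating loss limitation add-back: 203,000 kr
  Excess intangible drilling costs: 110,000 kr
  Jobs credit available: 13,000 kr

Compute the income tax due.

161,460 kr

Ordinary income tax:
  62,000 kr × 13% = 8,060 kr
  151,000 kr × 20% = 30,200 kr
  404,000 kr × 25% = 101,000 kr
  → 139,260 kr
  Less jobs credit 13,000 kr → 126,260 kr

Alternative floor tax:
  Adjusted income: 617,000 kr + 53,000 kr + 203,000 kr + 110,000 kr = 983,000 kr
  Less exemption 86,000 kr → base 897,000 kr
  897,000 kr × 18% = 161,460 kr

161,460 kr > 126,260 kr, so the alternative floor tax is the binding amount.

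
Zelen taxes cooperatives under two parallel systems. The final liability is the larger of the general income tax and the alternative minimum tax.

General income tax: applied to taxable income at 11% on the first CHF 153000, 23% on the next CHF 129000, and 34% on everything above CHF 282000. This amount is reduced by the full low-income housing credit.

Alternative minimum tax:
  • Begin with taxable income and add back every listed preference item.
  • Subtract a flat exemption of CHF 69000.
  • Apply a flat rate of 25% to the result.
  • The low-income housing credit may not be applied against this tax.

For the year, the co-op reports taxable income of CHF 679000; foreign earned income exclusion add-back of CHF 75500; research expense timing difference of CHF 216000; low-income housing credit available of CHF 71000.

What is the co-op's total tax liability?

CHF 225375

Alternative minimum tax:
  Adjusted income: CHF 679000 + CHF 75500 + CHF 216000 = CHF 970500
  Less exemption CHF 69000 → base CHF 901500
  CHF 901500 × 25% = CHF 225375

General income tax:
  CHF 153000 × 11% = CHF 16830
  CHF 129000 × 23% = CHF 29670
  CHF 397000 × 34% = CHF 134980
  → CHF 181480
  Less low-income housing credit CHF 71000 → CHF 110480

CHF 225375 > CHF 110480, so the alternative minimum tax is the binding amount.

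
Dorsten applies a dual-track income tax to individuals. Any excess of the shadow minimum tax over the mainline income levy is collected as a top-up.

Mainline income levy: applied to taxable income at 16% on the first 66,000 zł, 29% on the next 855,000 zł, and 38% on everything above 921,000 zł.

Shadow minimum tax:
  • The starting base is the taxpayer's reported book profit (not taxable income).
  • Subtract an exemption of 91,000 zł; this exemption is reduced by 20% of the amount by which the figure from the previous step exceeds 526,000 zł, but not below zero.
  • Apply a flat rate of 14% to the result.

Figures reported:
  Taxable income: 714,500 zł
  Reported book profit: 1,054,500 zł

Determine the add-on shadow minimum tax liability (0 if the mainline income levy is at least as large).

0 zł

Mainline income levy:
  66,000 zł × 16% = 10,560 zł
  648,500 zł × 29% = 188,065 zł
  → 198,625 zł

Shadow minimum tax:
  Base (reported book profit): 1,054,500 zł
  Exemption: 20% × (1,054,500 zł − 526,000 zł) = 105,700 zł ≥ 91,000 zł, so the exemption is fully phased out
  Base: 1,054,500 zł − 0 zł = 1,054,500 zł
  1,054,500 zł × 14% = 147,630 zł

147,630 zł ≤ 198,625 zł, so no add-on is due.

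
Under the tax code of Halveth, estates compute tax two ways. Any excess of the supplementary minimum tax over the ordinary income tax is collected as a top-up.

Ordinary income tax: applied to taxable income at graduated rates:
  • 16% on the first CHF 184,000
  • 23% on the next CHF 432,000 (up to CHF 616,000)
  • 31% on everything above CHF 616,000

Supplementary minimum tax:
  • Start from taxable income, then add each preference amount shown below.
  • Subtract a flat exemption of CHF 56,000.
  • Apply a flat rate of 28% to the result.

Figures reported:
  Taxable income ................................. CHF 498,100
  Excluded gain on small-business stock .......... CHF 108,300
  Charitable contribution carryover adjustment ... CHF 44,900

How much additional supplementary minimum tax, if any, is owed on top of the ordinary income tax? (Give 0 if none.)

CHF 65,001

Ordinary income tax:
  CHF 184,000 × 16% = CHF 29,440
  CHF 314,100 × 23% = CHF 72,243
  → CHF 101,683

Supplementary minimum tax:
  Adjusted income: CHF 498,100 + CHF 108,300 + CHF 44,900 = CHF 651,300
  Less exemption CHF 56,000 → base CHF 595,300
  CHF 595,300 × 28% = CHF 166,684

Excess of supplementary minimum tax over ordinary income tax: CHF 166,684 − CHF 101,683 = CHF 65,001.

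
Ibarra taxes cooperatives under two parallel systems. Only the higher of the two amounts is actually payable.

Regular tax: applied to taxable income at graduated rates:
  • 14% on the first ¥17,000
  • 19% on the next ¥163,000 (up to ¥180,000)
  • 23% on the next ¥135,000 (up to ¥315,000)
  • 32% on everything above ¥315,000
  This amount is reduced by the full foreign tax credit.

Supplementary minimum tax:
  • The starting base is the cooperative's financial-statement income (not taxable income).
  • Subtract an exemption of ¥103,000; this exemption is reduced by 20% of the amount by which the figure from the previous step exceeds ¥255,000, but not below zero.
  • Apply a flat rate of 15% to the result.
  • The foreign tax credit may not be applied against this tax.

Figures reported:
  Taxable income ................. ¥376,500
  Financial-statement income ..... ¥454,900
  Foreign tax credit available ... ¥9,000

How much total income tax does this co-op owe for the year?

¥75,080

Supplementary minimum tax:
  Base (financial-statement income): ¥454,900
  Exemption: ¥103,000 − 20% × (¥454,900 − ¥255,000) = ¥103,000 − ¥39,980 = ¥63,020
  Base: ¥454,900 − ¥63,020 = ¥391,880
  ¥391,880 × 15% = ¥58,782

Regular tax:
  ¥17,000 × 14% = ¥2,380
  ¥163,000 × 19% = ¥30,970
  ¥135,000 × 23% = ¥31,050
  ¥61,500 × 32% = ¥19,680
  → ¥84,080
  Less foreign tax credit ¥9,000 → ¥75,080

¥75,080 > ¥58,782, so the regular tax governs.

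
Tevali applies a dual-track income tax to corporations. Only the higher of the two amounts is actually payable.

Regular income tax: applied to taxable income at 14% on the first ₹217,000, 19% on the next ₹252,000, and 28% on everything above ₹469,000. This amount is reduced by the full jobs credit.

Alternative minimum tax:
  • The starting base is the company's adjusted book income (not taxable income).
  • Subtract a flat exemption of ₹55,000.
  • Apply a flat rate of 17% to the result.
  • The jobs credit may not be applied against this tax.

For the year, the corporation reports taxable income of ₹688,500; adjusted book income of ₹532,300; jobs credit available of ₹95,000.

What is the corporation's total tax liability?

₹81,141

Alternative minimum tax:
  Base (adjusted book income): ₹532,300
  Less exemption ₹55,000 → base ₹477,300
  ₹477,300 × 17% = ₹81,141

Regular income tax:
  ₹217,000 × 14% = ₹30,380
  ₹252,000 × 19% = ₹47,880
  ₹219,500 × 28% = ₹61,460
  → ₹139,720
  Less jobs credit ₹95,000 → ₹44,720

₹81,141 > ₹44,720, so the alternative minimum tax is the binding amount.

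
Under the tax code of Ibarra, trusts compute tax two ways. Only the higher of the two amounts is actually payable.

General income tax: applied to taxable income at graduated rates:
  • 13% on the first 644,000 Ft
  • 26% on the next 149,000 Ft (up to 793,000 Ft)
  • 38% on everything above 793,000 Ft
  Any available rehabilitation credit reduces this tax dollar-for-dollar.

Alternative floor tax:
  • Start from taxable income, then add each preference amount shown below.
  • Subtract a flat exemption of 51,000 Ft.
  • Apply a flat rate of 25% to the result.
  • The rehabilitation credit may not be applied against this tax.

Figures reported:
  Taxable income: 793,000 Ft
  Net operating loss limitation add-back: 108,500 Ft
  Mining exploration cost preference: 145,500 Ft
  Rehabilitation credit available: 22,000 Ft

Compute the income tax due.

Alternative floor tax:
  Adjusted income: 793,000 Ft + 108,500 Ft + 145,500 Ft = 1,047,000 Ft
  Less exemption 51,000 Ft → base 996,000 Ft
  996,000 Ft × 25% = 249,000 Ft

General income tax:
  644,000 Ft × 13% = 83,720 Ft
  149,000 Ft × 26% = 38,740 Ft
  → 122,460 Ft
  Less rehabilitation credit 22,000 Ft → 100,460 Ft

249,000 Ft > 100,460 Ft, so the alternative floor tax is the binding amount.

249,000 Ft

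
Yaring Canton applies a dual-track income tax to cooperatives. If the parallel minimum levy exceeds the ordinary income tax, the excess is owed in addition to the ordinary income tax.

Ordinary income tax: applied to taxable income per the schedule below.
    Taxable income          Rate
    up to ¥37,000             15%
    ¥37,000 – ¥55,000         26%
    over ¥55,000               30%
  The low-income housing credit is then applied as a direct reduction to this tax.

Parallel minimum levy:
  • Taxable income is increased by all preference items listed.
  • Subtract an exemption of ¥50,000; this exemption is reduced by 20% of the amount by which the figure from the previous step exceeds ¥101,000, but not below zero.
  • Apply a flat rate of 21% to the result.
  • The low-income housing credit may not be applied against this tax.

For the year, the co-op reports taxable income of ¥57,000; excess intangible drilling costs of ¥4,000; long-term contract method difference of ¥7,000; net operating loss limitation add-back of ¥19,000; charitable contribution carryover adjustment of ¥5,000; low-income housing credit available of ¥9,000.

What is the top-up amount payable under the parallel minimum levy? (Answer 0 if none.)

Parallel minimum levy:
  Adjusted income: ¥57,000 + ¥4,000 + ¥7,000 + ¥19,000 + ¥5,000 = ¥92,000
  Exemption: ¥92,000 ≤ ¥101,000, so full ¥50,000 applies
  Base: ¥92,000 − ¥50,000 = ¥42,000
  ¥42,000 × 21% = ¥8,820

Ordinary income tax:
  ¥37,000 × 15% = ¥5,550
  ¥18,000 × 26% = ¥4,680
  ¥2,000 × 30% = ¥600
  → ¥10,830
  Less low-income housing credit ¥9,000 → ¥1,830

Excess of parallel minimum levy over ordinary income tax: ¥8,820 − ¥1,830 = ¥6,990.

¥6,990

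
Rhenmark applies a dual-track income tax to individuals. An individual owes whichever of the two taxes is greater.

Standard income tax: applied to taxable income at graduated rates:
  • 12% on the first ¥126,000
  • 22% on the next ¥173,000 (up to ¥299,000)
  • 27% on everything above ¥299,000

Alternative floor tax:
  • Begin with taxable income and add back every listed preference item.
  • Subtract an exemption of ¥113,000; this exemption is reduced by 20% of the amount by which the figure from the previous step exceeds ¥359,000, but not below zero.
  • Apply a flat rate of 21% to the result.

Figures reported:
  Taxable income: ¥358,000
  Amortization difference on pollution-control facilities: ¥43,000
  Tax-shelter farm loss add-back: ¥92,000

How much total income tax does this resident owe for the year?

Standard income tax:
  ¥126,000 × 12% = ¥15,120
  ¥173,000 × 22% = ¥38,060
  ¥59,000 × 27% = ¥15,930
  → ¥69,110

Alternative floor tax:
  Adjusted income: ¥358,000 + ¥43,000 + ¥92,000 = ¥493,000
  Exemption: ¥113,000 − 20% × (¥493,000 − ¥359,000) = ¥113,000 − ¥26,800 = ¥86,200
  Base: ¥493,000 − ¥86,200 = ¥406,800
  ¥406,800 × 21% = ¥85,428

¥85,428 > ¥69,110, so the alternative floor tax is the binding amount.

¥85,428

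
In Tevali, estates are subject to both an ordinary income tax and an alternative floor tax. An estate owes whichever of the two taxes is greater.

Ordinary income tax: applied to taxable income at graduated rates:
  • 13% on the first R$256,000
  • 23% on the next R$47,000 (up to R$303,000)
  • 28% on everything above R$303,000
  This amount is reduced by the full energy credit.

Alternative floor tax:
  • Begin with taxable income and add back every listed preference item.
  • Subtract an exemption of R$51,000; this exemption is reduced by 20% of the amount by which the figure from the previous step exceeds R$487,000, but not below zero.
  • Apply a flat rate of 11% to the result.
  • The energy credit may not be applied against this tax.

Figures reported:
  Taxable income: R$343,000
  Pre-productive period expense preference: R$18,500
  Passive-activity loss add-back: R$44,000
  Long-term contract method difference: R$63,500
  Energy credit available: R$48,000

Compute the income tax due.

Alternative floor tax:
  Adjusted income: R$343,000 + R$18,500 + R$44,000 + R$63,500 = R$469,000
  Exemption: R$469,000 ≤ R$487,000, so full R$51,000 applies
  Base: R$469,000 − R$51,000 = R$418,000
  R$418,000 × 11% = R$45,980

Ordinary income tax:
  R$256,000 × 13% = R$33,280
  R$47,000 × 23% = R$10,810
  R$40,000 × 28% = R$11,200
  → R$55,290
  Less energy credit R$48,000 → R$7,290

R$45,980 > R$7,290, so the alternative floor tax is the binding amount.

R$45,980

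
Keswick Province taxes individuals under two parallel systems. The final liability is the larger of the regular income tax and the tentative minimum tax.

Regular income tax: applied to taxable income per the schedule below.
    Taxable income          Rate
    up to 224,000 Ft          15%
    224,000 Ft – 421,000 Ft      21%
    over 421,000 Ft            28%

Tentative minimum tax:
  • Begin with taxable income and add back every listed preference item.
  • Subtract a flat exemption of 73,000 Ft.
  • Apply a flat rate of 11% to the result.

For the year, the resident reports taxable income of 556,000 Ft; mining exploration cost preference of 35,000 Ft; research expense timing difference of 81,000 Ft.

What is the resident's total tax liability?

Tentative minimum tax:
  Adjusted income: 556,000 Ft + 35,000 Ft + 81,000 Ft = 672,000 Ft
  Less exemption 73,000 Ft → base 599,000 Ft
  599,000 Ft × 11% = 65,890 Ft

Regular income tax:
  224,000 Ft × 15% = 33,600 Ft
  197,000 Ft × 21% = 41,370 Ft
  135,000 Ft × 28% = 37,800 Ft
  → 112,770 Ft

112,770 Ft > 65,890 Ft, so the regular income tax governs.

112,770 Ft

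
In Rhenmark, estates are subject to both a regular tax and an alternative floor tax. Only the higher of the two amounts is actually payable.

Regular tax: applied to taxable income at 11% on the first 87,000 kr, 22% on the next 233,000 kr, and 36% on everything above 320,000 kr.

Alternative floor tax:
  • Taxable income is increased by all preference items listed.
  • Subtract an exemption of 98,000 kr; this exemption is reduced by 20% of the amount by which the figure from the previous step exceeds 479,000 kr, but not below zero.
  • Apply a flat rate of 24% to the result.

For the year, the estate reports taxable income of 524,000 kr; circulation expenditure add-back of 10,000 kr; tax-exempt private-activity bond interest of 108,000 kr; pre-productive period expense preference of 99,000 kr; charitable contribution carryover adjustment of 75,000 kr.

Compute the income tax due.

188,496 kr

Alternative floor tax:
  Adjusted income: 524,000 kr + 10,000 kr + 108,000 kr + 99,000 kr + 75,000 kr = 816,000 kr
  Exemption: 98,000 kr − 20% × (816,000 kr − 479,000 kr) = 98,000 kr − 67,400 kr = 30,600 kr
  Base: 816,000 kr − 30,600 kr = 785,400 kr
  785,400 kr × 24% = 188,496 kr

Regular tax:
  87,000 kr × 11% = 9,570 kr
  233,000 kr × 22% = 51,260 kr
  204,000 kr × 36% = 73,440 kr
  → 134,270 kr

188,496 kr > 134,270 kr, so the alternative floor tax is the binding amount.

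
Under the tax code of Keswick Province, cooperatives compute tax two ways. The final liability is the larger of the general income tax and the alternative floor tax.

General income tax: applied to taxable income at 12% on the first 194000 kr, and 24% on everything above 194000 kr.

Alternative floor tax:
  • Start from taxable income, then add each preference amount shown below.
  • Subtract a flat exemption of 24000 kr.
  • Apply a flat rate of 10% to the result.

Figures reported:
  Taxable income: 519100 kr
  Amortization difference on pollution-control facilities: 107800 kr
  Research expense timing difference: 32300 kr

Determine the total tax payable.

101304 kr

General income tax:
  194000 kr × 12% = 23280 kr
  325100 kr × 24% = 78024 kr
  → 101304 kr

Alternative floor tax:
  Adjusted income: 519100 kr + 107800 kr + 32300 kr = 659200 kr
  Less exemption 24000 kr → base 635200 kr
  635200 kr × 10% = 63520 kr

101304 kr > 63520 kr, so the general income tax governs.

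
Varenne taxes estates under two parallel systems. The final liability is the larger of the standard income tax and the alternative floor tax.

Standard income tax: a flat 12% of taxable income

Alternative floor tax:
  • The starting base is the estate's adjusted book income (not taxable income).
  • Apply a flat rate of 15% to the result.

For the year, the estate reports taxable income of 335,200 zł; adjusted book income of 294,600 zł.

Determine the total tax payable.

44,190 zł

Alternative floor tax:
  Base (adjusted book income): 294,600 zł
  294,600 zł × 15% = 44,190 zł

Standard income tax:
  335,200 zł × 12% = 40,224 zł

44,190 zł > 40,224 zł, so the alternative floor tax is the binding amount.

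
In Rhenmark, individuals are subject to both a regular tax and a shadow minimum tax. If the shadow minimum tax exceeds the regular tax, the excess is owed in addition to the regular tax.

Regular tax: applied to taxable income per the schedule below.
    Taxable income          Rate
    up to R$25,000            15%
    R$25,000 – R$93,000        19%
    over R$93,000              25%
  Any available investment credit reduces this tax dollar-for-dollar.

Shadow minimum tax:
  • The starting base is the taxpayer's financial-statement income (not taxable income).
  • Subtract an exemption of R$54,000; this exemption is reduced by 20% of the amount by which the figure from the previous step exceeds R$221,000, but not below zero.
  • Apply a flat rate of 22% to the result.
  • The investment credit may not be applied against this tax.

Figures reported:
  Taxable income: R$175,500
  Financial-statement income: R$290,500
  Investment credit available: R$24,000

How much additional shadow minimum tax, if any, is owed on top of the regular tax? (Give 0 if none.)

Shadow minimum tax:
  Base (financial-statement income): R$290,500
  Exemption: R$54,000 − 20% × (R$290,500 − R$221,000) = R$54,000 − R$13,900 = R$40,100
  Base: R$290,500 − R$40,100 = R$250,400
  R$250,400 × 22% = R$55,088

Regular tax:
  R$25,000 × 15% = R$3,750
  R$68,000 × 19% = R$12,920
  R$82,500 × 25% = R$20,625
  → R$37,295
  Less investment credit R$24,000 → R$13,295

Excess of shadow minimum tax over regular tax: R$55,088 − R$13,295 = R$41,793.

R$41,793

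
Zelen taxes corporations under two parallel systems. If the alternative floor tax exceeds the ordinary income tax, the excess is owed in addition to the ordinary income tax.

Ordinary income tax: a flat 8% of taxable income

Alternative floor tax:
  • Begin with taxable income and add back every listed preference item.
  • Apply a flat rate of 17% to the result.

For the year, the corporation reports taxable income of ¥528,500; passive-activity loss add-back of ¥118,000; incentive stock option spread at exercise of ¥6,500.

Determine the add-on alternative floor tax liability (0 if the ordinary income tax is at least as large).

¥68,730

Alternative floor tax:
  Adjusted income: ¥528,500 + ¥118,000 + ¥6,500 = ¥653,000
  ¥653,000 × 17% = ¥111,010

Ordinary income tax:
  ¥528,500 × 8% = ¥42,280

Excess of alternative floor tax over ordinary income tax: ¥111,010 − ¥42,280 = ¥68,730.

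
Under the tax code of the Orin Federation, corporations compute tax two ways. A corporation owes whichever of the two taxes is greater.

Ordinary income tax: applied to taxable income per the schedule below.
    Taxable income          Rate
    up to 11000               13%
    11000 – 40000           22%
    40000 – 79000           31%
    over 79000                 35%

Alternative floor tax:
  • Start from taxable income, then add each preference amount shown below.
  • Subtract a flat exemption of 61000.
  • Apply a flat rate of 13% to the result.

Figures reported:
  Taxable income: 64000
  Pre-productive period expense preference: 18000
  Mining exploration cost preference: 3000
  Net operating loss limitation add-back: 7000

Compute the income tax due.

15250

Alternative floor tax:
  Adjusted income: 64000 + 18000 + 3000 + 7000 = 92000
  Less exemption 61000 → base 31000
  31000 × 13% = 4030

Ordinary income tax:
  11000 × 13% = 1430
  29000 × 22% = 6380
  24000 × 31% = 7440
  → 15250

15250 > 4030, so the ordinary income tax governs.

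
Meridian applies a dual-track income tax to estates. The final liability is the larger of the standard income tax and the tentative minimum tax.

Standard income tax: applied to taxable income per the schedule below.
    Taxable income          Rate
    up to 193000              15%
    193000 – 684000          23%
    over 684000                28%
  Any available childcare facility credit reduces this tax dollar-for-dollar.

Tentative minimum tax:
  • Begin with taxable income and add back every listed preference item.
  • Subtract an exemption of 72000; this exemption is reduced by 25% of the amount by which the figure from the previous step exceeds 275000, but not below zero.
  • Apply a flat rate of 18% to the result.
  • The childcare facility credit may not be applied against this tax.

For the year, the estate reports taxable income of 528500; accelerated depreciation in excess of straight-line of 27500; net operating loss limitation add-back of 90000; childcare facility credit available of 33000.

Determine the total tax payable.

116280

Tentative minimum tax:
  Adjusted income: 528500 + 27500 + 90000 = 646000
  Exemption: 25% × (646000 − 275000) = 92750 ≥ 72000, so the exemption is fully phased out
  Base: 646000 − 0 = 646000
  646000 × 18% = 116280

Standard income tax:
  193000 × 15% = 28950
  335500 × 23% = 77165
  → 106115
  Less childcare facility credit 33000 → 73115

116280 > 73115, so the tentative minimum tax is the binding amount.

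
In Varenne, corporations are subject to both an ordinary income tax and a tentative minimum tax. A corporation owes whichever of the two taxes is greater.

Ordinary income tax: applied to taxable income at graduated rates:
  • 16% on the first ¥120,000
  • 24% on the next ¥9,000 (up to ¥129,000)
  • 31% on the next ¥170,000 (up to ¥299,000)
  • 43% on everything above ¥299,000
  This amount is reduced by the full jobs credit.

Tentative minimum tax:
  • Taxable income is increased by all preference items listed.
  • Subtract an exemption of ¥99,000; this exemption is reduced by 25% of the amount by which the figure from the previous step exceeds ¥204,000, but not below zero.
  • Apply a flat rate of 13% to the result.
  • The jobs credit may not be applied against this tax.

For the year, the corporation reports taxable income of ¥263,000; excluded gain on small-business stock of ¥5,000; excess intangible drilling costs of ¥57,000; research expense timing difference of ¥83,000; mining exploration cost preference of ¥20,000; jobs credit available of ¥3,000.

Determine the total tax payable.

Tentative minimum tax:
  Adjusted income: ¥263,000 + ¥5,000 + ¥57,000 + ¥83,000 + ¥20,000 = ¥428,000
  Exemption: ¥99,000 − 25% × (¥428,000 − ¥204,000) = ¥99,000 − ¥56,000 = ¥43,000
  Base: ¥428,000 − ¥43,000 = ¥385,000
  ¥385,000 × 13% = ¥50,050

Ordinary income tax:
  ¥120,000 × 16% = ¥19,200
  ¥9,000 × 24% = ¥2,160
  ¥134,000 × 31% = ¥41,540
  → ¥62,900
  Less jobs credit ¥3,000 → ¥59,900

¥59,900 > ¥50,050, so the ordinary income tax governs.

¥59,900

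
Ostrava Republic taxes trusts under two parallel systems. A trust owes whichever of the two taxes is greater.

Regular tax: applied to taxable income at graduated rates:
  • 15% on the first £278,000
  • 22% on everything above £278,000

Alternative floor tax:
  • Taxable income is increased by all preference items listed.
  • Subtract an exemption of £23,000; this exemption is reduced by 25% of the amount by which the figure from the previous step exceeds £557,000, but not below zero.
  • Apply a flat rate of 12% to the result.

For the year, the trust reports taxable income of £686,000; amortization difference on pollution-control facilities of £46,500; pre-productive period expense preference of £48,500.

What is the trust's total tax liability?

£131,460

Regular tax:
  £278,000 × 15% = £41,700
  £408,000 × 22% = £89,760
  → £131,460

Alternative floor tax:
  Adjusted income: £686,000 + £46,500 + £48,500 = £781,000
  Exemption: 25% × (£781,000 − £557,000) = £56,000 ≥ £23,000, so the exemption is fully phased out
  Base: £781,000 − £0 = £781,000
  £781,000 × 12% = £93,720

£131,460 > £93,720, so the regular tax governs.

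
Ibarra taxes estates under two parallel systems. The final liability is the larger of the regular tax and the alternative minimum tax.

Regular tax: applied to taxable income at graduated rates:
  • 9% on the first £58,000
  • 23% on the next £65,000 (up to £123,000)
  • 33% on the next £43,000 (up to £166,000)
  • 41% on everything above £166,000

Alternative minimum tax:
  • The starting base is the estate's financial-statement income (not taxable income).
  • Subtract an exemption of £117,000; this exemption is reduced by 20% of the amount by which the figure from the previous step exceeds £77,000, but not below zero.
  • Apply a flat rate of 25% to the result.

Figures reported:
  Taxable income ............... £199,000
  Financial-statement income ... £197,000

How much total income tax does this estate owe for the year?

Regular tax:
  £58,000 × 9% = £5,220
  £65,000 × 23% = £14,950
  £43,000 × 33% = £14,190
  £33,000 × 41% = £13,530
  → £47,890

Alternative minimum tax:
  Base (financial-statement income): £197,000
  Exemption: £117,000 − 20% × (£197,000 − £77,000) = £117,000 − £24,000 = £93,000
  Base: £197,000 − £93,000 = £104,000
  £104,000 × 25% = £26,000

£47,890 > £26,000, so the regular tax governs.

£47,890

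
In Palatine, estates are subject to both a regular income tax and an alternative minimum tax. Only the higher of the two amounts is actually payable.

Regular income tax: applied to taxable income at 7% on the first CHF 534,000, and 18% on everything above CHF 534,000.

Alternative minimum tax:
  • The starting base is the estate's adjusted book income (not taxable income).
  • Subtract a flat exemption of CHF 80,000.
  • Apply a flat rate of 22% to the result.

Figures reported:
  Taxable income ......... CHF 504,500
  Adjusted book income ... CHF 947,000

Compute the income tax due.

Alternative minimum tax:
  Base (adjusted book income): CHF 947,000
  Less exemption CHF 80,000 → base CHF 867,000
  CHF 867,000 × 22% = CHF 190,740

Regular income tax:
  CHF 504,500 × 7% = CHF 35,315

CHF 190,740 > CHF 35,315, so the alternative minimum tax is the binding amount.

CHF 190,740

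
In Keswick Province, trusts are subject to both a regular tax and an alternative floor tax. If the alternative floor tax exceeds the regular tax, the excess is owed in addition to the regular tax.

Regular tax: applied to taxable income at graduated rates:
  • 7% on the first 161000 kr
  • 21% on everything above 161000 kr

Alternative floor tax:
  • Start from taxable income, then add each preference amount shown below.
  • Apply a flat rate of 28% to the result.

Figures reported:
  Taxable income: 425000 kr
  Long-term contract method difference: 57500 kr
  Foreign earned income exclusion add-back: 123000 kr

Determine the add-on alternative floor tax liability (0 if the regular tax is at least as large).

Regular tax:
  161000 kr × 7% = 11270 kr
  264000 kr × 21% = 55440 kr
  → 66710 kr

Alternative floor tax:
  Adjusted income: 425000 kr + 57500 kr + 123000 kr = 605500 kr
  605500 kr × 28% = 169540 kr

Excess of alternative floor tax over regular tax: 169540 kr − 66710 kr = 102830 kr.

102830 kr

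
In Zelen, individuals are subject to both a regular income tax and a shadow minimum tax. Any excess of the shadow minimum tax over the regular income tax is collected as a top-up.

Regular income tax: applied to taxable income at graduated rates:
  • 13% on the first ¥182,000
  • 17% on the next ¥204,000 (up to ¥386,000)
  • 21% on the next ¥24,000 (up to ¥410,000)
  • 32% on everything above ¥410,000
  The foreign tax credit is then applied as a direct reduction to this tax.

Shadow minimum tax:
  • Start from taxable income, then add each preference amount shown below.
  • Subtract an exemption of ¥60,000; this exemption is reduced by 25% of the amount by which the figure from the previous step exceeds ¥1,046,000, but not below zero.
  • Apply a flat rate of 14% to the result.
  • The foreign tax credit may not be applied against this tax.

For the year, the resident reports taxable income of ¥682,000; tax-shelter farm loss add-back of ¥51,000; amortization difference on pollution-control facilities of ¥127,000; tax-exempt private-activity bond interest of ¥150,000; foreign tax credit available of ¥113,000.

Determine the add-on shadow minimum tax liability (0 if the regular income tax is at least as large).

Regular income tax:
  ¥182,000 × 13% = ¥23,660
  ¥204,000 × 17% = ¥34,680
  ¥24,000 × 21% = ¥5,040
  ¥272,000 × 32% = ¥87,040
  → ¥150,420
  Less foreign tax credit ¥113,000 → ¥37,420

Shadow minimum tax:
  Adjusted income: ¥682,000 + ¥51,000 + ¥127,000 + ¥150,000 = ¥1,010,000
  Exemption: ¥1,010,000 ≤ ¥1,046,000, so full ¥60,000 applies
  Base: ¥1,010,000 − ¥60,000 = ¥950,000
  ¥950,000 × 14% = ¥133,000

Excess of shadow minimum tax over regular income tax: ¥133,000 − ¥37,420 = ¥95,580.

¥95,580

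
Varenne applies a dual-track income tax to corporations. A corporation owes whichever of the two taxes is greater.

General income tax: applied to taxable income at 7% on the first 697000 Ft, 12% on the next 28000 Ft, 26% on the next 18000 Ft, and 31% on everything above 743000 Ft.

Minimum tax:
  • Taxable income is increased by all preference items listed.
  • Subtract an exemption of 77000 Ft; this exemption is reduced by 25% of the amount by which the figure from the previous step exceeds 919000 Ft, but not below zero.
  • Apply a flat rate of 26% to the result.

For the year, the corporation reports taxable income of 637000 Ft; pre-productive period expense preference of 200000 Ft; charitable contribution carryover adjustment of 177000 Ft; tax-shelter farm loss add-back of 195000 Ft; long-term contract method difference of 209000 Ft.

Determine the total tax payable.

General income tax:
  637000 Ft × 7% = 44590 Ft

Minimum tax:
  Adjusted income: 637000 Ft + 200000 Ft + 177000 Ft + 195000 Ft + 209000 Ft = 1418000 Ft
  Exemption: 25% × (1418000 Ft − 919000 Ft) = 124750 Ft ≥ 77000 Ft, so the exemption is fully phased out
  Base: 1418000 Ft − 0 Ft = 1418000 Ft
  1418000 Ft × 26% = 368680 Ft

368680 Ft > 44590 Ft, so the minimum tax is the binding amount.

368680 Ft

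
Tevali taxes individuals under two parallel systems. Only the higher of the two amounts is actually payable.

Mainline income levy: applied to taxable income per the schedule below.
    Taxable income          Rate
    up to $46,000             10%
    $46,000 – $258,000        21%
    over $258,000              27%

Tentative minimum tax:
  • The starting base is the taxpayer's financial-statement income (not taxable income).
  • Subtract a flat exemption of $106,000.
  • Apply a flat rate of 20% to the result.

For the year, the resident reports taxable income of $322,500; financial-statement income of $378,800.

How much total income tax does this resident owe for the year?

Mainline income levy:
  $46,000 × 10% = $4,600
  $212,000 × 21% = $44,520
  $64,500 × 27% = $17,415
  → $66,535

Tentative minimum tax:
  Base (financial-statement income): $378,800
  Less exemption $106,000 → base $272,800
  $272,800 × 20% = $54,560

$66,535 > $54,560, so the mainline income levy governs.

$66,535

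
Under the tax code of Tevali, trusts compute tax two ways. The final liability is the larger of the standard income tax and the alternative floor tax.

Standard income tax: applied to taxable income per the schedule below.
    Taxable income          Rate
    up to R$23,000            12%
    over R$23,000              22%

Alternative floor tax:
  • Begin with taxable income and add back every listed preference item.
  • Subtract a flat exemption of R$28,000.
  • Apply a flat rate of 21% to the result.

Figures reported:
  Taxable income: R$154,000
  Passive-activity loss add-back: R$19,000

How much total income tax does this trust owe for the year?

R$31,580

Standard income tax:
  R$23,000 × 12% = R$2,760
  R$131,000 × 22% = R$28,820
  → R$31,580

Alternative floor tax:
  Adjusted income: R$154,000 + R$19,000 = R$173,000
  Less exemption R$28,000 → base R$145,000
  R$145,000 × 21% = R$30,450

R$31,580 > R$30,450, so the standard income tax governs.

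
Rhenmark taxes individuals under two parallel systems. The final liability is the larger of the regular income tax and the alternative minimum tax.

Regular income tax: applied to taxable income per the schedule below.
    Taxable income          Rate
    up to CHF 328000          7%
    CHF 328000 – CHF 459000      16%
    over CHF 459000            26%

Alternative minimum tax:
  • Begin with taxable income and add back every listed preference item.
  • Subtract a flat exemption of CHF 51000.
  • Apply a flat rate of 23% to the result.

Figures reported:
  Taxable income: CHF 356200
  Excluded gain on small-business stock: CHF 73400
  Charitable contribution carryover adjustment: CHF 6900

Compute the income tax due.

CHF 88665

Alternative minimum tax:
  Adjusted income: CHF 356200 + CHF 73400 + CHF 6900 = CHF 436500
  Less exemption CHF 51000 → base CHF 385500
  CHF 385500 × 23% = CHF 88665

Regular income tax:
  CHF 328000 × 7% = CHF 22960
  CHF 28200 × 16% = CHF 4512
  → CHF 27472

CHF 88665 > CHF 27472, so the alternative minimum tax is the binding amount.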